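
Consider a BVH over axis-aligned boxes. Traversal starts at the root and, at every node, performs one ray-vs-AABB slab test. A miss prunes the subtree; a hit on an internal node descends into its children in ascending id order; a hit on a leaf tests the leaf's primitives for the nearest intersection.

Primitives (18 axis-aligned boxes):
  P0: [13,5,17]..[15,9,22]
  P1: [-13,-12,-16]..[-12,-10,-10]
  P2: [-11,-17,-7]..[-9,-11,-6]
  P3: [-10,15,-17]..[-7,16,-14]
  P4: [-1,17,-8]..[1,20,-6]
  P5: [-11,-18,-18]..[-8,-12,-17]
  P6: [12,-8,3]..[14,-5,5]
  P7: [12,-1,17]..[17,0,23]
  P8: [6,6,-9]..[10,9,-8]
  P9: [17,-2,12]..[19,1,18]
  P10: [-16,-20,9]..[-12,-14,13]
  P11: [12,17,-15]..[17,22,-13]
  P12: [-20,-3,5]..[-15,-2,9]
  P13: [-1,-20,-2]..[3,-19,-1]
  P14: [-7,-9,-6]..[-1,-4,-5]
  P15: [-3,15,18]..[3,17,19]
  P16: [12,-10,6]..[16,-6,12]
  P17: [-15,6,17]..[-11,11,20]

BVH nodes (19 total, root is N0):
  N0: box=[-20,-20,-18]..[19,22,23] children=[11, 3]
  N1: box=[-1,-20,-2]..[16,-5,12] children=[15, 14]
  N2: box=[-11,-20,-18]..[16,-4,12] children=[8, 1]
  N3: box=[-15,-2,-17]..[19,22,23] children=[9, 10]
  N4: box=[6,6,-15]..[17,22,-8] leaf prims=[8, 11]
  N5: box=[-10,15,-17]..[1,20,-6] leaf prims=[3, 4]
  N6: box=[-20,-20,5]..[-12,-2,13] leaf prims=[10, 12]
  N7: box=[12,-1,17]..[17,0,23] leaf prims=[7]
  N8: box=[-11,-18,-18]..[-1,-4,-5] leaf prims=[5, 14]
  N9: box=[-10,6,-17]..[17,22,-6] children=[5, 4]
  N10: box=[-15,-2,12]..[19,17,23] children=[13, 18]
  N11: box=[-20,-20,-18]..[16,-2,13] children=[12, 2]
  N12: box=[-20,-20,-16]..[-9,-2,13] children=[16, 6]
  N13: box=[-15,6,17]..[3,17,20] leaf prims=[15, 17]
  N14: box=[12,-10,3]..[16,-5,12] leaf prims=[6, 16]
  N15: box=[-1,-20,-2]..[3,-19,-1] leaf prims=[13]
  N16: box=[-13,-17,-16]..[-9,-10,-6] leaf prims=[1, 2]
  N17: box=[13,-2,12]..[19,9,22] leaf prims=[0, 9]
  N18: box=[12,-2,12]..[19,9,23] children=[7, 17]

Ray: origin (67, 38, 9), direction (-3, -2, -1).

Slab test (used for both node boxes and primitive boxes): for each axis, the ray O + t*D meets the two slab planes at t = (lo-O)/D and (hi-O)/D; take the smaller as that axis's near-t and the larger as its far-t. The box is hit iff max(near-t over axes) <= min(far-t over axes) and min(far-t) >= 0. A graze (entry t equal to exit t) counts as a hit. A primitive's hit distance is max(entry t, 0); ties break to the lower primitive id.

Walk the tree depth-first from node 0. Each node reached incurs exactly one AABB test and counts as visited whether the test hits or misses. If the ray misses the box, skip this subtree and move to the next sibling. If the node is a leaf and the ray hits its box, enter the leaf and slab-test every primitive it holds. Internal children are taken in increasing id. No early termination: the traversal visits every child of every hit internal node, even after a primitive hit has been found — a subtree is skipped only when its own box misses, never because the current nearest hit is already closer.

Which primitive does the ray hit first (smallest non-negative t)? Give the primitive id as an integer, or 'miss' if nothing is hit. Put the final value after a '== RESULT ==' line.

Traverse from the root:
N0 x:[16,29] y:[8,29] z:[-14,27] -> hit [16,27], descend [3, 11]
  N3 x:[16,82/3] y:[8,20] z:[-14,26] -> hit [16,20], descend [9, 10]
    N9 x:[50/3,77/3] y:[8,16] z:[15,26] -> miss, prune
    N10 x:[16,82/3] y:[21/2,20] z:[-14,-3] -> miss, prune
  N11 x:[17,29] y:[20,29] z:[-4,27] -> hit [20,27], descend [2, 12]
    N2 x:[17,26] y:[21,29] z:[-3,27] -> hit [21,26], descend [1, 8]
      N1 x:[17,68/3] y:[43/2,29] z:[-3,11] -> miss, prune
      N8 x:[68/3,26] y:[21,28] z:[14,27] -> hit [68/3,26] leaf, test {P5@t=26, P14(miss)}
    N12 x:[76/3,29] y:[20,29] z:[-4,25] -> miss, prune

Summary -> nodes [0, 3, 9, 10, 11, 2, 1, 8, 12]; box-tests=9; leaf-entries=1; first=P5

== RESULT ==
5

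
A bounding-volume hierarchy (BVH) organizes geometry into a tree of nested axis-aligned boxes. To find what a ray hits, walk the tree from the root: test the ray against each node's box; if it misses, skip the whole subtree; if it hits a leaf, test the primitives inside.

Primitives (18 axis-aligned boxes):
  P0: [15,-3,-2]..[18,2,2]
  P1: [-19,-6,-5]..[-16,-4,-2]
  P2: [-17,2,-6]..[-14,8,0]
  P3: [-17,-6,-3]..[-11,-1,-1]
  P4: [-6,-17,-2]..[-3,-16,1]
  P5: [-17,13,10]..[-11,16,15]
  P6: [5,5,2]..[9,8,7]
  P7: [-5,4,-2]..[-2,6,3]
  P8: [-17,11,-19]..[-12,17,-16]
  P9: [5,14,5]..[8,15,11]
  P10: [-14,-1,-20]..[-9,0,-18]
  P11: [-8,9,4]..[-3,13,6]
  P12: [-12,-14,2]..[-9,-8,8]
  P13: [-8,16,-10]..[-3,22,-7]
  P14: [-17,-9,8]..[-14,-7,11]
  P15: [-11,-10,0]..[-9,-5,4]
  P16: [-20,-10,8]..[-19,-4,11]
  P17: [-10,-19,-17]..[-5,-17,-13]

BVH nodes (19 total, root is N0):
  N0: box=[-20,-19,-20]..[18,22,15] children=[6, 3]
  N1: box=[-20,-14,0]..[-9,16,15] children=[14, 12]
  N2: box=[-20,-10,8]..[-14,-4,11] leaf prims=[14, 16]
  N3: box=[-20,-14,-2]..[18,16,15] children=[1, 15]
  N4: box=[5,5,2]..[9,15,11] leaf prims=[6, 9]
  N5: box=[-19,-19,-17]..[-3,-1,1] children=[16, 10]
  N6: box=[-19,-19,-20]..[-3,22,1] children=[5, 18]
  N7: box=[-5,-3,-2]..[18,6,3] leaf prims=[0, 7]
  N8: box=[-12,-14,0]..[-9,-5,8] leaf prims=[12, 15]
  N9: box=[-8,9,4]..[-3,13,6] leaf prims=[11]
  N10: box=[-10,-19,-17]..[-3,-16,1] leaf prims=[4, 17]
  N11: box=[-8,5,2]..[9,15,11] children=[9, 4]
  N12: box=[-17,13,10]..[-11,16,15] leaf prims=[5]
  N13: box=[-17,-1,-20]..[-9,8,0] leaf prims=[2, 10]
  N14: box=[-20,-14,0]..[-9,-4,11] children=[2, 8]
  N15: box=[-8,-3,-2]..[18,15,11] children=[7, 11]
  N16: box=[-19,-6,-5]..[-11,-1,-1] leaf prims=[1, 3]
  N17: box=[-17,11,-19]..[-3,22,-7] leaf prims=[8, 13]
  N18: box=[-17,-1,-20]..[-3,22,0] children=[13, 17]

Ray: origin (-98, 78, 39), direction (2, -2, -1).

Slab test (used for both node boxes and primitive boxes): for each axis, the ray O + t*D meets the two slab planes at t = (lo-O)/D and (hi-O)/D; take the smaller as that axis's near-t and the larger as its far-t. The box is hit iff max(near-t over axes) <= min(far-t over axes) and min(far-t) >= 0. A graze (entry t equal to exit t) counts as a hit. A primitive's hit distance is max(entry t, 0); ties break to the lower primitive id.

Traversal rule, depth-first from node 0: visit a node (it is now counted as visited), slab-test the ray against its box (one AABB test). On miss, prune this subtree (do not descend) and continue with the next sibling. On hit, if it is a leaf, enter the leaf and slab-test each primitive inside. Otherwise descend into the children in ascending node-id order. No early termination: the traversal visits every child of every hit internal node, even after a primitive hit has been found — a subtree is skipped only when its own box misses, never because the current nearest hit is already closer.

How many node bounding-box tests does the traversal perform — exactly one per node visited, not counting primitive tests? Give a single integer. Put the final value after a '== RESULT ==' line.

Trace the traversal:
N0 x:[39,58] y:[28,97/2] z:[24,59] -> hit [39,97/2], descend [3, 6]
  N3 x:[39,58] y:[31,46] z:[24,41] -> hit [39,41], descend [1, 15]
    N1 x:[39,89/2] y:[31,46] z:[24,39] -> hit [39,39], descend [12, 14]
      N12 x:[81/2,87/2] y:[31,65/2] z:[24,29] -> miss, prune
      N14 x:[39,89/2] y:[41,46] z:[28,39] -> miss, prune
    N15 x:[45,58] y:[63/2,81/2] z:[28,41] -> miss, prune
  N6 x:[79/2,95/2] y:[28,97/2] z:[38,59] -> hit [79/2,95/2], descend [5, 18]
    N5 x:[79/2,95/2] y:[79/2,97/2] z:[38,56] -> hit [79/2,95/2], descend [10, 16]
      N10 x:[44,95/2] y:[47,97/2] z:[38,56] -> hit [47,95/2] leaf, test {P4(miss), P17(miss)}
      N16 x:[79/2,87/2] y:[79/2,42] z:[40,44] -> hit [40,42] leaf, test {P1@t=41, P3@t=81/2}
    N18 x:[81/2,95/2] y:[28,79/2] z:[39,59] -> miss, prune

order=[0, 3, 1, 12, 14, 15, 6, 5, 10, 16, 18]  |boxes|=11  |leaves|=2  hit=P3

== RESULT ==
11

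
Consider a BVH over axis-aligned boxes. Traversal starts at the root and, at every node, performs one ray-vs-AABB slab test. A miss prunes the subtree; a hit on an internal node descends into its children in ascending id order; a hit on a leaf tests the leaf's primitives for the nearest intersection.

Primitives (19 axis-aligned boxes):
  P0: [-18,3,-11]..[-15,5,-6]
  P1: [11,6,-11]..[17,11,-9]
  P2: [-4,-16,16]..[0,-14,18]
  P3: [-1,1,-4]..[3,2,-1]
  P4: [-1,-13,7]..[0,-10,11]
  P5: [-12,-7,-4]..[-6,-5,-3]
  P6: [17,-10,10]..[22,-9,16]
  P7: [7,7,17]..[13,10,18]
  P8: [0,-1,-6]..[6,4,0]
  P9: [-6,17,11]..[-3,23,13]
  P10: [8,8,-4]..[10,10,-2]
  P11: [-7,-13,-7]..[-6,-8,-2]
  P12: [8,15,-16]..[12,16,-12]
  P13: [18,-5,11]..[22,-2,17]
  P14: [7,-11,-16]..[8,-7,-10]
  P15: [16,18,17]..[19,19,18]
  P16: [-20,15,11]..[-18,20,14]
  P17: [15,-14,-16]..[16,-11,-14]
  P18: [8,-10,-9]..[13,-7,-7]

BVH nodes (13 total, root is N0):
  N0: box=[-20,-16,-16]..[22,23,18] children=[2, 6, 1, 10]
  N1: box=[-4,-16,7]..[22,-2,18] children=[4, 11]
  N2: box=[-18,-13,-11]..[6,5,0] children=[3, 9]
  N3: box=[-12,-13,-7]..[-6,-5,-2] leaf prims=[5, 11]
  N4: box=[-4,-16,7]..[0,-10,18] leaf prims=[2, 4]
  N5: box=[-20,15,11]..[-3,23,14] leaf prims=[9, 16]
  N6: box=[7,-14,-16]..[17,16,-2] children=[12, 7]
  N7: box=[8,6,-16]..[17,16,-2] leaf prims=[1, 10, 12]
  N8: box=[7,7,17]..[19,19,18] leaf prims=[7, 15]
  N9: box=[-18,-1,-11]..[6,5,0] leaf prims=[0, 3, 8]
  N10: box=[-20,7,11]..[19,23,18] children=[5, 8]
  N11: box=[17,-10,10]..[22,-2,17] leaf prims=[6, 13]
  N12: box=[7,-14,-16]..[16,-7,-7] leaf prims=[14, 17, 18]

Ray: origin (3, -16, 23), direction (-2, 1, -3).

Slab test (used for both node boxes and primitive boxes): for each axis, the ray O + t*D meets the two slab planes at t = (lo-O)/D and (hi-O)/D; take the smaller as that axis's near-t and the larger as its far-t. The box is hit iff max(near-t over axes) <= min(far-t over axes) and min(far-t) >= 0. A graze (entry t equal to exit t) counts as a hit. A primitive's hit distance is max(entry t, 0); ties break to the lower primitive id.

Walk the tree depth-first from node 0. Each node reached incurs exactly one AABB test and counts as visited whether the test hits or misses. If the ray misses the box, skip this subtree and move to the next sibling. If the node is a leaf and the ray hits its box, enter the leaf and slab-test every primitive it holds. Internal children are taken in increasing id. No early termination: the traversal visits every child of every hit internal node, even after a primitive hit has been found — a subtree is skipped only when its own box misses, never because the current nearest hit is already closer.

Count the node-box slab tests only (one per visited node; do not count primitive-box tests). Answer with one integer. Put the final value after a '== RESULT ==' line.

Walk:
N0 x:[-19/2,23/2] y:[0,39] z:[5/3,13] -> hit [5/3,23/2], descend [1, 2, 6, 10]
  N1 x:[-19/2,7/2] y:[0,14] z:[5/3,16/3] -> hit [5/3,7/2], descend [4, 11]
    N4 x:[3/2,7/2] y:[0,6] z:[5/3,16/3] -> hit [5/3,7/2] leaf, test {P2@t=5/3, P4(miss)}
    N11 x:[-19/2,-7] y:[6,14] z:[2,13/3] -> miss, prune
  N2 x:[-3/2,21/2] y:[3,21] z:[23/3,34/3] -> hit [23/3,21/2], descend [3, 9]
    N3 x:[9/2,15/2] y:[3,11] z:[25/3,10] -> miss, prune
    N9 x:[-3/2,21/2] y:[15,21] z:[23/3,34/3] -> miss, prune
  N6 x:[-7,-2] y:[2,32] z:[25/3,13] -> miss, prune
  N10 x:[-8,23/2] y:[23,39] z:[5/3,4] -> miss, prune

9 AABB tests over nodes [0, 1, 4, 11, 2, 3, 9, 6, 10]; 1 leaf entered; closest P2.

== RESULT ==
9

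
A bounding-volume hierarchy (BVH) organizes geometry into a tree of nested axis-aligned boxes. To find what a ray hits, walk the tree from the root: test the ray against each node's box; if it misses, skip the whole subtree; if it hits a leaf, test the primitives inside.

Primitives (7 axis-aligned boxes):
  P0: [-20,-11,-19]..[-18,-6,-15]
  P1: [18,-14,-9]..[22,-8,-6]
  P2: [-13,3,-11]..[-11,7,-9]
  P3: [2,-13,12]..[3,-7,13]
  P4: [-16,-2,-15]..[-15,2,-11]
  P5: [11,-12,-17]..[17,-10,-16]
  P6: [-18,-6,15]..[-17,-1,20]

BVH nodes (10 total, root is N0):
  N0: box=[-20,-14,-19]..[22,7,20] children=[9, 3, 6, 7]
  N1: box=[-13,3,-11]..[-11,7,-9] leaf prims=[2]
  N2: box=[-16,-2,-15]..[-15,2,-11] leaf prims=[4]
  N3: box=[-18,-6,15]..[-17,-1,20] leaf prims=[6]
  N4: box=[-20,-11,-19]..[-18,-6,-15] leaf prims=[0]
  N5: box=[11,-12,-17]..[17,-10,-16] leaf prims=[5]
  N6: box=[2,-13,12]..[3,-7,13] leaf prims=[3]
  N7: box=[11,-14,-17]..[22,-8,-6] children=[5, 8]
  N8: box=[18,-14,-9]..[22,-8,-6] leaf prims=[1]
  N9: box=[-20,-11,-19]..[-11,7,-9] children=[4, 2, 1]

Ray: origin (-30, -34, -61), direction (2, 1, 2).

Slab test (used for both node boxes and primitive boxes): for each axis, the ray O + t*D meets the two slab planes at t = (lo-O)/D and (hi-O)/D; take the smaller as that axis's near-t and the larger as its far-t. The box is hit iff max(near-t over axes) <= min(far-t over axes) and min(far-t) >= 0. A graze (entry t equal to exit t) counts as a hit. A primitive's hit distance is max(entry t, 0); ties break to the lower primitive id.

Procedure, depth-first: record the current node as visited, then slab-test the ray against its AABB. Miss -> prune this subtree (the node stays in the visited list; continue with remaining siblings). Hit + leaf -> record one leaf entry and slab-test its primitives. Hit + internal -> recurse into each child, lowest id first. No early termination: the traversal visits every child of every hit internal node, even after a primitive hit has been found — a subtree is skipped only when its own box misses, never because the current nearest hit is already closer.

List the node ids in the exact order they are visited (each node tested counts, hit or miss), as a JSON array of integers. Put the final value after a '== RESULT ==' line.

Walk:
N0 x:[5,26] y:[20,41] z:[21,81/2] -> hit [21,26], descend [3, 6, 7, 9]
  N3 x:[6,13/2] y:[28,33] z:[38,81/2] -> miss, prune
  N6 x:[16,33/2] y:[21,27] z:[73/2,37] -> miss, prune
  N7 x:[41/2,26] y:[20,26] z:[22,55/2] -> hit [22,26], descend [5, 8]
    N5 x:[41/2,47/2] y:[22,24] z:[22,45/2] -> hit [22,45/2] leaf, test {P5@t=22}
    N8 x:[24,26] y:[20,26] z:[26,55/2] -> hit [26,26] leaf, test {P1@t=26}
  N9 x:[5,19/2] y:[23,41] z:[21,26] -> miss, prune

Summary -> nodes [0, 3, 6, 7, 5, 8, 9]; box-tests=7; leaf-entries=2; first=P5

== RESULT ==
[0, 3, 6, 7, 5, 8, 9]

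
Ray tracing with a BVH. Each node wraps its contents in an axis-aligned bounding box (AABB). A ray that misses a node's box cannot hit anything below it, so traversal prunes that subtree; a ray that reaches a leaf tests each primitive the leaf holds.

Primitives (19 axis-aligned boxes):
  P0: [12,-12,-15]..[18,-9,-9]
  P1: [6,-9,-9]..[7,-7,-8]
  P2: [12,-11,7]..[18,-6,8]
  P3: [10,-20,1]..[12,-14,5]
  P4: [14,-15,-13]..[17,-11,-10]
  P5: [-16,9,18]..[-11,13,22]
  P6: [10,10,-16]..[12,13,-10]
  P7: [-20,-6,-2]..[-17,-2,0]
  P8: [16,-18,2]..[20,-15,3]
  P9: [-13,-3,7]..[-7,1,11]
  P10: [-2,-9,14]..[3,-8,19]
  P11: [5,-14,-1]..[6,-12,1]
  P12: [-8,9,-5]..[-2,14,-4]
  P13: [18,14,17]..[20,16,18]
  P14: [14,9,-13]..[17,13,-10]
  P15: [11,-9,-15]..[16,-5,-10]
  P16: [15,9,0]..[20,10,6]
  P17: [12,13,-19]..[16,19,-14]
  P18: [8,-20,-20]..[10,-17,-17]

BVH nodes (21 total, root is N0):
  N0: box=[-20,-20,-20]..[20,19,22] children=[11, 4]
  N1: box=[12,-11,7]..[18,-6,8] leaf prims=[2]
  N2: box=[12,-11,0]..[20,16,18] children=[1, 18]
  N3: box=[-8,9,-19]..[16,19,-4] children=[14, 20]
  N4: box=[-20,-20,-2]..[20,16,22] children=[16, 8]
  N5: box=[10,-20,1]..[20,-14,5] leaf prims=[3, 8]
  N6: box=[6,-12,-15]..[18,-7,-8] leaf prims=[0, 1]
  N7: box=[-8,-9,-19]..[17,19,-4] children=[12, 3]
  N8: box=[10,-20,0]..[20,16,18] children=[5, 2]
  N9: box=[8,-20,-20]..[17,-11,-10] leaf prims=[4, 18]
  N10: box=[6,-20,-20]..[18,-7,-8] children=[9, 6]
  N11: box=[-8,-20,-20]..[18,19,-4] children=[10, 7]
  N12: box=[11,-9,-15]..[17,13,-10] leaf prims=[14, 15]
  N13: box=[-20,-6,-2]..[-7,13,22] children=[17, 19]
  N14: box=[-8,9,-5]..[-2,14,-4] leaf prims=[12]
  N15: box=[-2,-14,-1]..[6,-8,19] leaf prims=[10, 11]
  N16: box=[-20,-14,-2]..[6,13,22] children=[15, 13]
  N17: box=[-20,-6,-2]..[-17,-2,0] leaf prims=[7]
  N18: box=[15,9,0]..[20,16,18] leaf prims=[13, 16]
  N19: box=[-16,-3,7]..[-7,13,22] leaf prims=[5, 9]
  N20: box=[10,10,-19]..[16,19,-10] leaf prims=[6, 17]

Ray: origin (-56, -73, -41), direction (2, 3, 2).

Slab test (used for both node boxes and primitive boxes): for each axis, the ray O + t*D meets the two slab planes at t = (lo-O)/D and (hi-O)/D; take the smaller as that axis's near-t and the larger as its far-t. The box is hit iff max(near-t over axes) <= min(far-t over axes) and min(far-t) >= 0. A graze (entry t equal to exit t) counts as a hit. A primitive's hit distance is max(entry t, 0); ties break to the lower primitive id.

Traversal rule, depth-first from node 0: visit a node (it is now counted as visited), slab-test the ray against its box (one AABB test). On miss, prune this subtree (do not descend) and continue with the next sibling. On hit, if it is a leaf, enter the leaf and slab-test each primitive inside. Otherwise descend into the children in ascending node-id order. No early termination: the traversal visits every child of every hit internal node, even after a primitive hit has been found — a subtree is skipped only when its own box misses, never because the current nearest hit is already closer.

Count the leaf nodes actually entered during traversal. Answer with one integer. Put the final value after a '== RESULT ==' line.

Walk:
N0 x:[18,38] y:[53/3,92/3] z:[21/2,63/2] -> hit [18,92/3], descend [4, 11]
  N4 x:[18,38] y:[53/3,89/3] z:[39/2,63/2] -> hit [39/2,89/3], descend [8, 16]
    N8 x:[33,38] y:[53/3,89/3] z:[41/2,59/2] -> miss, prune
    N16 x:[18,31] y:[59/3,86/3] z:[39/2,63/2] -> hit [59/3,86/3], descend [13, 15]
      N13 x:[18,49/2] y:[67/3,86/3] z:[39/2,63/2] -> hit [67/3,49/2], descend [17, 19]
        N17 x:[18,39/2] y:[67/3,71/3] z:[39/2,41/2] -> miss, prune
        N19 x:[20,49/2] y:[70/3,86/3] z:[24,63/2] -> hit [24,49/2] leaf, test {P5(miss), P9@t=24}
      N15 x:[27,31] y:[59/3,65/3] z:[20,30] -> miss, prune
  N11 x:[24,37] y:[53/3,92/3] z:[21/2,37/2] -> miss, prune

Visited [0, 4, 8, 16, 13, 17, 19, 15, 11]. Tests: 9 box, 1 leaf. Nearest: P9.

== RESULT ==
1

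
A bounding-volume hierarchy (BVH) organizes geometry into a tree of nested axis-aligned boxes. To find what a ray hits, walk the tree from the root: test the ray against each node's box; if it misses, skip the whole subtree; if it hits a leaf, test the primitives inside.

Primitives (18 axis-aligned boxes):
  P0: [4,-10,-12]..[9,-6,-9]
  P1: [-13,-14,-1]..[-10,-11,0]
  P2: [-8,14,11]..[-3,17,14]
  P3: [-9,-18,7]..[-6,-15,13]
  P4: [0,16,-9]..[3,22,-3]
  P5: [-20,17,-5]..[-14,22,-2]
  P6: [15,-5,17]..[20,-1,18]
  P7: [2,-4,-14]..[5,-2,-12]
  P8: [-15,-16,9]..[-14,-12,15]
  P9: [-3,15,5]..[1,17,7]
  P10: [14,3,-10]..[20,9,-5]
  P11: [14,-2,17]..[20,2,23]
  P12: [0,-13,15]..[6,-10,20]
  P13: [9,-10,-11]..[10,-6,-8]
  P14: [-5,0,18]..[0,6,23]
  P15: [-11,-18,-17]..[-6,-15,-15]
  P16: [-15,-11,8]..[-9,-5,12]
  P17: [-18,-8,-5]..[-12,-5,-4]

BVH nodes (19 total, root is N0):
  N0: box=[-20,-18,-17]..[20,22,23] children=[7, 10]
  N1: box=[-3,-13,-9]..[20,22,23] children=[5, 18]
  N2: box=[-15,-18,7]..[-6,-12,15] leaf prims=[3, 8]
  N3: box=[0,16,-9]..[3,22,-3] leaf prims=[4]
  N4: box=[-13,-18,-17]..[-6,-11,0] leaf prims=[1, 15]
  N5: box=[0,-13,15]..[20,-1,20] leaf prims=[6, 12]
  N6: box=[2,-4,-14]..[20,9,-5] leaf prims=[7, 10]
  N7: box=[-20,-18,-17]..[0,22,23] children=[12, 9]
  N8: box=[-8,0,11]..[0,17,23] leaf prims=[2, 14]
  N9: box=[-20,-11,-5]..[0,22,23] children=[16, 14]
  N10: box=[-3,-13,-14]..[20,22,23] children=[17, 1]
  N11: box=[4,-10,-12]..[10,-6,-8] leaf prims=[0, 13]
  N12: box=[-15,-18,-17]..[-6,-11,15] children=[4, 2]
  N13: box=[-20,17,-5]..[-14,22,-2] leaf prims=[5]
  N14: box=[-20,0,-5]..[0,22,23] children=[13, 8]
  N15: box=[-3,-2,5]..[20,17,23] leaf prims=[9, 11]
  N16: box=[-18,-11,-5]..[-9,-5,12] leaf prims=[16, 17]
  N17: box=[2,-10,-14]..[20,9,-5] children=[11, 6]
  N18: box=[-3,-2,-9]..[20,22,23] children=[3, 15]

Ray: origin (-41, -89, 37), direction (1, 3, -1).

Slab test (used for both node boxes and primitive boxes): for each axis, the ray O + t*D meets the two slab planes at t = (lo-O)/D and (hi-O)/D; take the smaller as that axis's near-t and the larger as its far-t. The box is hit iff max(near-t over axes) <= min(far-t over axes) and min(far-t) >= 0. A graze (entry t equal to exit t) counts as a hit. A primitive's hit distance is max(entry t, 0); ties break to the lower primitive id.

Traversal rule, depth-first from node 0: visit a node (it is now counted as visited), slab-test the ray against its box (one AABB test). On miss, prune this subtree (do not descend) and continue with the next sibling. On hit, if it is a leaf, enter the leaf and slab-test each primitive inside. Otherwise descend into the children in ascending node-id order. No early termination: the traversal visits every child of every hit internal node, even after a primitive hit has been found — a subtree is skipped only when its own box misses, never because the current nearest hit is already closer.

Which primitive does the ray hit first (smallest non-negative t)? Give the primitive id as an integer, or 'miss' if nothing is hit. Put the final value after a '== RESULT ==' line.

Walk:
N0 x:[21,61] y:[71/3,37] z:[14,54] -> hit [71/3,37], descend [7, 10]
  N7 x:[21,41] y:[71/3,37] z:[14,54] -> hit [71/3,37], descend [9, 12]
    N9 x:[21,41] y:[26,37] z:[14,42] -> hit [26,37], descend [14, 16]
      N14 x:[21,41] y:[89/3,37] z:[14,42] -> hit [89/3,37], descend [8, 13]
        N8 x:[33,41] y:[89/3,106/3] z:[14,26] -> miss, prune
        N13 x:[21,27] y:[106/3,37] z:[39,42] -> miss, prune
      N16 x:[23,32] y:[26,28] z:[25,42] -> hit [26,28] leaf, test {P16@t=26, P17(miss)}
    N12 x:[26,35] y:[71/3,26] z:[22,54] -> hit [26,26], descend [2, 4]
      N2 x:[26,35] y:[71/3,77/3] z:[22,30] -> miss, prune
      N4 x:[28,35] y:[71/3,26] z:[37,54] -> miss, prune
  N10 x:[38,61] y:[76/3,37] z:[14,51] -> miss, prune

order=[0, 7, 9, 14, 8, 13, 16, 12, 2, 4, 10]  |boxes|=11  |leaves|=1  hit=P16

== RESULT ==
16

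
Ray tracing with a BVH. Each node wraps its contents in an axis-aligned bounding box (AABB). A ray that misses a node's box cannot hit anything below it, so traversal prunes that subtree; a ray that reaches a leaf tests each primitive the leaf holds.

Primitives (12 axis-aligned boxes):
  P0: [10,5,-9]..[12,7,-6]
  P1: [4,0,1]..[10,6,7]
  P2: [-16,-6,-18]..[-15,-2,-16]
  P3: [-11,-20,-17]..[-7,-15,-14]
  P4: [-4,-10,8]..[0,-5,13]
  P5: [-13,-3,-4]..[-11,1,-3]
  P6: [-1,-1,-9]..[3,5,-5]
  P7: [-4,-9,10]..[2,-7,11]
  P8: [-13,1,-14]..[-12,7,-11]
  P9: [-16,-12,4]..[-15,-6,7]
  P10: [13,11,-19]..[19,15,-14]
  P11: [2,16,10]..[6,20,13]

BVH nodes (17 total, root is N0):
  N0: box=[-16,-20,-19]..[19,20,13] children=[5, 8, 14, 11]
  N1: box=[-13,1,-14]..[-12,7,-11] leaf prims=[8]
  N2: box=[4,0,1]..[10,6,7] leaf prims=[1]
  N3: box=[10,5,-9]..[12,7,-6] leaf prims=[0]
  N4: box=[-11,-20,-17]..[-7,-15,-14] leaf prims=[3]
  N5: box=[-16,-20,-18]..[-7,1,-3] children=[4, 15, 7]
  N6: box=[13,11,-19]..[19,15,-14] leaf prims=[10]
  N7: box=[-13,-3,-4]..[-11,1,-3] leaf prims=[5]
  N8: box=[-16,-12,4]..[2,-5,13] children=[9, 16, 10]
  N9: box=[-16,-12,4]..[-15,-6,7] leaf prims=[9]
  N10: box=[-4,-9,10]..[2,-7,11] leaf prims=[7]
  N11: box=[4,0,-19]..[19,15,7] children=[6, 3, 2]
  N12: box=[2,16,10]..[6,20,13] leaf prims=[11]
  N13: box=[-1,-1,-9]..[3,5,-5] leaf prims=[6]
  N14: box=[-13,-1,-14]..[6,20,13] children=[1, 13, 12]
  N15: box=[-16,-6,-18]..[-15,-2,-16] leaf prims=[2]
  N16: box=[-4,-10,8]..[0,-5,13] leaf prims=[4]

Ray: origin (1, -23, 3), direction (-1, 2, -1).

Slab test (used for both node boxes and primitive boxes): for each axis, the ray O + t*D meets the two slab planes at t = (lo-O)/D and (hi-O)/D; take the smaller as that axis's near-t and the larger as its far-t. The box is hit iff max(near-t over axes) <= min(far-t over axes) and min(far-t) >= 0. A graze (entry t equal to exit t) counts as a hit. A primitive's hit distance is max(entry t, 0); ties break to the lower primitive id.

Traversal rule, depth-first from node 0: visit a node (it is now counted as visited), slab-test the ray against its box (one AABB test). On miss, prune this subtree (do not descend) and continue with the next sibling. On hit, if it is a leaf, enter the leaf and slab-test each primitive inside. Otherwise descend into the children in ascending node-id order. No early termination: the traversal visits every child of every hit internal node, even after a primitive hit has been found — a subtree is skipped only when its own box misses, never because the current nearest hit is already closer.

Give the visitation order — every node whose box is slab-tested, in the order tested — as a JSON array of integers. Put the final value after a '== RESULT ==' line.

Trace the traversal:
N0 x:[-18,17] y:[3/2,43/2] z:[-10,22] -> hit [3/2,17], descend [5, 8, 11, 14]
  N5 x:[8,17] y:[3/2,12] z:[6,21] -> hit [8,12], descend [4, 7, 15]
    N4 x:[8,12] y:[3/2,4] z:[17,20] -> miss, prune
    N7 x:[12,14] y:[10,12] z:[6,7] -> miss, prune
    N15 x:[16,17] y:[17/2,21/2] z:[19,21] -> miss, prune
  N8 x:[-1,17] y:[11/2,9] z:[-10,-1] -> miss, prune
  N11 x:[-18,-3] y:[23/2,19] z:[-4,22] -> miss, prune
  N14 x:[-5,14] y:[11,43/2] z:[-10,17] -> hit [11,14], descend [1, 12, 13]
    N1 x:[13,14] y:[12,15] z:[14,17] -> hit [14,14] leaf, test {P8@t=14}
    N12 x:[-5,-1] y:[39/2,43/2] z:[-10,-7] -> miss, prune
    N13 x:[-2,2] y:[11,14] z:[8,12] -> miss, prune

order=[0, 5, 4, 7, 15, 8, 11, 14, 1, 12, 13]  |boxes|=11  |leaves|=1  hit=P8

== RESULT ==
[0, 5, 4, 7, 15, 8, 11, 14, 1, 12, 13]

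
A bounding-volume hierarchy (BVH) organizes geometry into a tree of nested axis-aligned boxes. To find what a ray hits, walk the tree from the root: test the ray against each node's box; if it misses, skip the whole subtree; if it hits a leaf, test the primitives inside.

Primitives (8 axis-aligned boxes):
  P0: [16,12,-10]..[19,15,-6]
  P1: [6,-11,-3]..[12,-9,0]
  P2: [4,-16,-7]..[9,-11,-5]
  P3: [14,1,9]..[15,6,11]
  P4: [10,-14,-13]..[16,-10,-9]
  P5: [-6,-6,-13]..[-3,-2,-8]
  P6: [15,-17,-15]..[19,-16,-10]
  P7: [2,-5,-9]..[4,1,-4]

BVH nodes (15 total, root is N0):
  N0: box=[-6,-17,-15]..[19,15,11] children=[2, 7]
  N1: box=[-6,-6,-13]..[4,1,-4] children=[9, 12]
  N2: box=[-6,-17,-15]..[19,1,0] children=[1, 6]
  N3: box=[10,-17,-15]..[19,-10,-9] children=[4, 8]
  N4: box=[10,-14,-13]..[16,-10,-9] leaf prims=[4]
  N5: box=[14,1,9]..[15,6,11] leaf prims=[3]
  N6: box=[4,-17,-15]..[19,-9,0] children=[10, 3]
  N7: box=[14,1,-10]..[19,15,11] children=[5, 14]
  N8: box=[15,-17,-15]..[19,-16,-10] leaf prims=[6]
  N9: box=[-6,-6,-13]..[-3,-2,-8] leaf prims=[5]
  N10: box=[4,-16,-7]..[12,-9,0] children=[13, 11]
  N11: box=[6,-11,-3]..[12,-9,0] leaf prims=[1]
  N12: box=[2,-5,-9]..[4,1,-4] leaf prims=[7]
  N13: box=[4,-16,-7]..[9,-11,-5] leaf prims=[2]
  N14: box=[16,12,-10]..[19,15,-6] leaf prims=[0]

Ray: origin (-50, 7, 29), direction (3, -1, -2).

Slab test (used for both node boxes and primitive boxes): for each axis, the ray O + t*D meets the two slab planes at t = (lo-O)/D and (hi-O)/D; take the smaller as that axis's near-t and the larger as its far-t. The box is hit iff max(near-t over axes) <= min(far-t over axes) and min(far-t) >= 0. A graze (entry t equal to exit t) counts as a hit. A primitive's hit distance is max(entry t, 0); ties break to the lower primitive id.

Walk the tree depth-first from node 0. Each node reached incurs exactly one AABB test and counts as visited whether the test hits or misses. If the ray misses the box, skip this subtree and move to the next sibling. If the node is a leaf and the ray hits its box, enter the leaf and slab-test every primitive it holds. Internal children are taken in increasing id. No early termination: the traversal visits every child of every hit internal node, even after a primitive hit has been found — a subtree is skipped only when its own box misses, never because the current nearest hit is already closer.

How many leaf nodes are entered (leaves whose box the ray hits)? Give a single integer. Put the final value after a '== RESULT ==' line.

Walk:
N0 x:[44/3,23] y:[-8,24] z:[9,22] -> hit [44/3,22], descend [2, 7]
  N2 x:[44/3,23] y:[6,24] z:[29/2,22] -> hit [44/3,22], descend [1, 6]
    N1 x:[44/3,18] y:[6,13] z:[33/2,21] -> miss, prune
    N6 x:[18,23] y:[16,24] z:[29/2,22] -> hit [18,22], descend [3, 10]
      N3 x:[20,23] y:[17,24] z:[19,22] -> hit [20,22], descend [4, 8]
        N4 x:[20,22] y:[17,21] z:[19,21] -> hit [20,21] leaf, test {P4@t=20}
        N8 x:[65/3,23] y:[23,24] z:[39/2,22] -> miss, prune
      N10 x:[18,62/3] y:[16,23] z:[29/2,18] -> hit [18,18], descend [11, 13]
        N11 x:[56/3,62/3] y:[16,18] z:[29/2,16] -> miss, prune
        N13 x:[18,59/3] y:[18,23] z:[17,18] -> hit [18,18] leaf, test {P2@t=18}
  N7 x:[64/3,23] y:[-8,6] z:[9,39/2] -> miss, prune

order=[0, 2, 1, 6, 3, 4, 8, 10, 11, 13, 7]  |boxes|=11  |leaves|=2  hit=P2

== RESULT ==
2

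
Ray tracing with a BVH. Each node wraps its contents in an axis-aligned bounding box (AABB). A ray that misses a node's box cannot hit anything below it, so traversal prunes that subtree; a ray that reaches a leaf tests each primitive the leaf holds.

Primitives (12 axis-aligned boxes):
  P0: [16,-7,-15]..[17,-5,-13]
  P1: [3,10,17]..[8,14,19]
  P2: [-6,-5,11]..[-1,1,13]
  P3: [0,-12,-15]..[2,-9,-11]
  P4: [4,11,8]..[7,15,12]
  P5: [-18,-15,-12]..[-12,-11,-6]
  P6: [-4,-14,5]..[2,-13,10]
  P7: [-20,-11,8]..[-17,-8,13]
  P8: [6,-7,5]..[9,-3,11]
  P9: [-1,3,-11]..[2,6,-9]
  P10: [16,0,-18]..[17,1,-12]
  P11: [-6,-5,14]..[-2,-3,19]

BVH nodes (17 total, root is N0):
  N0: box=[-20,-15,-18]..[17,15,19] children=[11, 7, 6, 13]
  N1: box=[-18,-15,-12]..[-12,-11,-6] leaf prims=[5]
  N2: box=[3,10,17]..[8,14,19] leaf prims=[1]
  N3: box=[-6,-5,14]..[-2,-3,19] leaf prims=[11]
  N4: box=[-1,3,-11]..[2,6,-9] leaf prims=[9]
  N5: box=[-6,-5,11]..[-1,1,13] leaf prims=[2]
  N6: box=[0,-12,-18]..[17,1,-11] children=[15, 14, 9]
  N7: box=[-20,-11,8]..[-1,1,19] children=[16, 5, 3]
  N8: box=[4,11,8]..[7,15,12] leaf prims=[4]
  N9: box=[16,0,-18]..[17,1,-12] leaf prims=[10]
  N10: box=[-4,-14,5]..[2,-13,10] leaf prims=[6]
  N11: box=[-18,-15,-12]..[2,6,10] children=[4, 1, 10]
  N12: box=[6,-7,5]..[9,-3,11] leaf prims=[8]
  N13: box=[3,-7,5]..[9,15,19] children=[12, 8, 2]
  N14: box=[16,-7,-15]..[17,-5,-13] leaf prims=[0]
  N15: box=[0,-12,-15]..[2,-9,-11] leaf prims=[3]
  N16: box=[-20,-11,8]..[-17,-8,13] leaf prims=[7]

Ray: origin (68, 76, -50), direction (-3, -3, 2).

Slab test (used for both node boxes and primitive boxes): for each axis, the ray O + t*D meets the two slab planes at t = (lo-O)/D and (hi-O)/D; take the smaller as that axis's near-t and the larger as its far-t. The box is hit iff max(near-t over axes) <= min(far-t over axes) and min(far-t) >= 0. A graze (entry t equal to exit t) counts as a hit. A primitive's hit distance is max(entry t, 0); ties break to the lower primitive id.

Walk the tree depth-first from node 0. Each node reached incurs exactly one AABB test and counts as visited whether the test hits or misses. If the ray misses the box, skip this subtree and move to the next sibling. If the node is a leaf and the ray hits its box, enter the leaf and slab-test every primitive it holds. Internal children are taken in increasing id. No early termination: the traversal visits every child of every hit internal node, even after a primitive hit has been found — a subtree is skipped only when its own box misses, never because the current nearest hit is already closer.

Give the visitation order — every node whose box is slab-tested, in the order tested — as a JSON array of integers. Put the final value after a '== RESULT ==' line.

Trace the traversal:
N0 x:[17,88/3] y:[61/3,91/3] z:[16,69/2] -> hit [61/3,88/3], descend [6, 7, 11, 13]
  N6 x:[17,68/3] y:[25,88/3] z:[16,39/2] -> miss, prune
  N7 x:[23,88/3] y:[25,29] z:[29,69/2] -> hit [29,29], descend [3, 5, 16]
    N3 x:[70/3,74/3] y:[79/3,27] z:[32,69/2] -> miss, prune
    N5 x:[23,74/3] y:[25,27] z:[61/2,63/2] -> miss, prune
    N16 x:[85/3,88/3] y:[28,29] z:[29,63/2] -> hit [29,29] leaf, test {P7@t=29}
  N11 x:[22,86/3] y:[70/3,91/3] z:[19,30] -> hit [70/3,86/3], descend [1, 4, 10]
    N1 x:[80/3,86/3] y:[29,91/3] z:[19,22] -> miss, prune
    N4 x:[22,23] y:[70/3,73/3] z:[39/2,41/2] -> miss, prune
    N10 x:[22,24] y:[89/3,30] z:[55/2,30] -> miss, prune
  N13 x:[59/3,65/3] y:[61/3,83/3] z:[55/2,69/2] -> miss, prune

order=[0, 6, 7, 3, 5, 16, 11, 1, 4, 10, 13]  |boxes|=11  |leaves|=1  hit=P7

== RESULT ==
[0, 6, 7, 3, 5, 16, 11, 1, 4, 10, 13]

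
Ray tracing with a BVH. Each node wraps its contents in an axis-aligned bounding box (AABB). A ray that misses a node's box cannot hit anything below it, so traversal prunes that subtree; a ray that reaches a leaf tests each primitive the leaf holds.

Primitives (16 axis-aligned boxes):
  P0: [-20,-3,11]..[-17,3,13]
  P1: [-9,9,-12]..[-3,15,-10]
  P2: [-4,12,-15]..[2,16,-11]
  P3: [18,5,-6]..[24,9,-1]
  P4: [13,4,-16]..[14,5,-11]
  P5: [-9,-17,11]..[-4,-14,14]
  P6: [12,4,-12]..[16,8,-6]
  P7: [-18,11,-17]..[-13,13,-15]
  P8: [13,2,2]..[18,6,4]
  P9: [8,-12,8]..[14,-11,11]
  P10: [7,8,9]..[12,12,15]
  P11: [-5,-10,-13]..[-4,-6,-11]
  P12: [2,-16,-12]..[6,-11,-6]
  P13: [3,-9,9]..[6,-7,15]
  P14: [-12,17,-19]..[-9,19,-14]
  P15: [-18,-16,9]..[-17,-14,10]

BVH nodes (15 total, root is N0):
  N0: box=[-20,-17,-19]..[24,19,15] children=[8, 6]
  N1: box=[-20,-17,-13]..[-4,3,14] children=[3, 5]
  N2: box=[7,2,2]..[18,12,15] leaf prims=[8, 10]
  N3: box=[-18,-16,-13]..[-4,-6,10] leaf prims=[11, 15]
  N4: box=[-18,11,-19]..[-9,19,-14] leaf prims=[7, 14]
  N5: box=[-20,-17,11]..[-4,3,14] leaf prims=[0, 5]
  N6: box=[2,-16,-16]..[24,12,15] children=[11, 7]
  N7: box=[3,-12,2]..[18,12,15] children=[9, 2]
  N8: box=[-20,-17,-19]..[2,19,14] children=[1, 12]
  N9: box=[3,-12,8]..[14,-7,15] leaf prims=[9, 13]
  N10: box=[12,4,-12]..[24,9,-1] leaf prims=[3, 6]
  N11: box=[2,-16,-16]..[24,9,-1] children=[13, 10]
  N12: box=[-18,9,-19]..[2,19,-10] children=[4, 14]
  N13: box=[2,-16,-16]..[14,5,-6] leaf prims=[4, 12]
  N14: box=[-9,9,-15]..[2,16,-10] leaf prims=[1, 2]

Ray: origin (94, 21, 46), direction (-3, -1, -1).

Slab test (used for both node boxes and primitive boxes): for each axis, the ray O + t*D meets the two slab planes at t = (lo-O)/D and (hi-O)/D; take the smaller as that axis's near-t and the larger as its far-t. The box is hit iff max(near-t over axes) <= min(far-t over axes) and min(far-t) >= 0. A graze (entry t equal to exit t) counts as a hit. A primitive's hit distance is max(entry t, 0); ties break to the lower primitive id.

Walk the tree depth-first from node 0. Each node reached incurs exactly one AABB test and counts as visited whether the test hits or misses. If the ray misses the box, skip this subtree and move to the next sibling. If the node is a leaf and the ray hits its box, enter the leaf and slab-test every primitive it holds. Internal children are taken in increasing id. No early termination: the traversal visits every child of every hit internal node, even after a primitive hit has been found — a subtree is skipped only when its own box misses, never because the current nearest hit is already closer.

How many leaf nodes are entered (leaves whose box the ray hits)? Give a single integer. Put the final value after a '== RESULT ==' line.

Traverse from the root:
N0 x:[70/3,38] y:[2,38] z:[31,65] -> hit [31,38], descend [6, 8]
  N6 x:[70/3,92/3] y:[9,37] z:[31,62] -> miss, prune
  N8 x:[92/3,38] y:[2,38] z:[32,65] -> hit [32,38], descend [1, 12]
    N1 x:[98/3,38] y:[18,38] z:[32,59] -> hit [98/3,38], descend [3, 5]
      N3 x:[98/3,112/3] y:[27,37] z:[36,59] -> hit [36,37] leaf, test {P11(miss), P15@t=37}
      N5 x:[98/3,38] y:[18,38] z:[32,35] -> hit [98/3,35] leaf, test {P0(miss), P5(miss)}
    N12 x:[92/3,112/3] y:[2,12] z:[56,65] -> miss, prune

7 AABB tests over nodes [0, 6, 8, 1, 3, 5, 12]; 2 leaves entered; closest P15.

== RESULT ==
2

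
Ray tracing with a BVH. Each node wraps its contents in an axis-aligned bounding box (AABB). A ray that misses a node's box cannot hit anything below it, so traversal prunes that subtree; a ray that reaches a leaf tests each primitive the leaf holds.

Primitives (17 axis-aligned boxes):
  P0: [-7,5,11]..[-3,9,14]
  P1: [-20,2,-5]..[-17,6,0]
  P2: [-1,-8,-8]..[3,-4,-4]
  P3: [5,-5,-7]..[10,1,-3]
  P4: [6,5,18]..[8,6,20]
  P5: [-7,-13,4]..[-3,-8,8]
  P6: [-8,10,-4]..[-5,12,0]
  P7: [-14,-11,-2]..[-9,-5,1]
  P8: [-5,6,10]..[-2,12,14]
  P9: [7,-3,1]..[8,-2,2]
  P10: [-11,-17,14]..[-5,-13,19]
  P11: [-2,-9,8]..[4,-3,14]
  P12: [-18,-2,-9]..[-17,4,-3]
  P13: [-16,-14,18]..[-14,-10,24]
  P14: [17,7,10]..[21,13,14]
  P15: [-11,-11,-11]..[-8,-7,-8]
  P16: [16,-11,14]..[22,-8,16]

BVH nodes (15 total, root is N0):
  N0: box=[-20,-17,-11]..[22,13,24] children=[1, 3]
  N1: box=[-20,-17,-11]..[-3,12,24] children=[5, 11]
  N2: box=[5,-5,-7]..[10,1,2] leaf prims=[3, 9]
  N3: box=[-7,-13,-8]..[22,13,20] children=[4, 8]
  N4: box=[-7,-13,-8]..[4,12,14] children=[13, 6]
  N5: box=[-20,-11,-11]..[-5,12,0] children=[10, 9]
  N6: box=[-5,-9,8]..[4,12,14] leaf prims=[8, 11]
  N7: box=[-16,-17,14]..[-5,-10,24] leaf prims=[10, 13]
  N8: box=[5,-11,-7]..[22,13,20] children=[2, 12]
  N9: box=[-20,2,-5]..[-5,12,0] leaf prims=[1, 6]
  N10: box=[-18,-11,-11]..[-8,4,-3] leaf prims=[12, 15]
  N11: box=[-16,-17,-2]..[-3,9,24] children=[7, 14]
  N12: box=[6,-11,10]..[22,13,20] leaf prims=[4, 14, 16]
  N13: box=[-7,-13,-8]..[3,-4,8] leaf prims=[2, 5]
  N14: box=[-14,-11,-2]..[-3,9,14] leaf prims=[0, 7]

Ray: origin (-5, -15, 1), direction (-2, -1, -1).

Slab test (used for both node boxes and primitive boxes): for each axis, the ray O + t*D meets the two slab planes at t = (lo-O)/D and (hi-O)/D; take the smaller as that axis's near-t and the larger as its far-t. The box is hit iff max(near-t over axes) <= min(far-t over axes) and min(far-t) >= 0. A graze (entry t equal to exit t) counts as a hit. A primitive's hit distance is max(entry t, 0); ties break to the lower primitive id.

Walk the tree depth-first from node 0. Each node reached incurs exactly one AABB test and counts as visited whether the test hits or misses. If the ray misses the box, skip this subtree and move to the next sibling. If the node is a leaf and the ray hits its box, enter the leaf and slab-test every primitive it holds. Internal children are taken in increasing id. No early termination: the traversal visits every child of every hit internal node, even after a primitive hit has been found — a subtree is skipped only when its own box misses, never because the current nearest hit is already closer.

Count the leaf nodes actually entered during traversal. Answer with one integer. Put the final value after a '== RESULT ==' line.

Traverse from the root:
N0 x:[-27/2,15/2] y:[-28,2] z:[-23,12] -> hit [-27/2,2], descend [1, 3]
  N1 x:[-1,15/2] y:[-27,2] z:[-23,12] -> hit [-1,2], descend [5, 11]
    N5 x:[0,15/2] y:[-27,-4] z:[1,12] -> miss, prune
    N11 x:[-1,11/2] y:[-24,2] z:[-23,3] -> hit [-1,2], descend [7, 14]
      N7 x:[0,11/2] y:[-5,2] z:[-23,-13] -> miss, prune
      N14 x:[-1,9/2] y:[-24,-4] z:[-13,3] -> miss, prune
  N3 x:[-27/2,1] y:[-28,-2] z:[-19,9] -> miss, prune

order=[0, 1, 5, 11, 7, 14, 3]  |boxes|=7  |leaves|=0  hit=miss

== RESULT ==
0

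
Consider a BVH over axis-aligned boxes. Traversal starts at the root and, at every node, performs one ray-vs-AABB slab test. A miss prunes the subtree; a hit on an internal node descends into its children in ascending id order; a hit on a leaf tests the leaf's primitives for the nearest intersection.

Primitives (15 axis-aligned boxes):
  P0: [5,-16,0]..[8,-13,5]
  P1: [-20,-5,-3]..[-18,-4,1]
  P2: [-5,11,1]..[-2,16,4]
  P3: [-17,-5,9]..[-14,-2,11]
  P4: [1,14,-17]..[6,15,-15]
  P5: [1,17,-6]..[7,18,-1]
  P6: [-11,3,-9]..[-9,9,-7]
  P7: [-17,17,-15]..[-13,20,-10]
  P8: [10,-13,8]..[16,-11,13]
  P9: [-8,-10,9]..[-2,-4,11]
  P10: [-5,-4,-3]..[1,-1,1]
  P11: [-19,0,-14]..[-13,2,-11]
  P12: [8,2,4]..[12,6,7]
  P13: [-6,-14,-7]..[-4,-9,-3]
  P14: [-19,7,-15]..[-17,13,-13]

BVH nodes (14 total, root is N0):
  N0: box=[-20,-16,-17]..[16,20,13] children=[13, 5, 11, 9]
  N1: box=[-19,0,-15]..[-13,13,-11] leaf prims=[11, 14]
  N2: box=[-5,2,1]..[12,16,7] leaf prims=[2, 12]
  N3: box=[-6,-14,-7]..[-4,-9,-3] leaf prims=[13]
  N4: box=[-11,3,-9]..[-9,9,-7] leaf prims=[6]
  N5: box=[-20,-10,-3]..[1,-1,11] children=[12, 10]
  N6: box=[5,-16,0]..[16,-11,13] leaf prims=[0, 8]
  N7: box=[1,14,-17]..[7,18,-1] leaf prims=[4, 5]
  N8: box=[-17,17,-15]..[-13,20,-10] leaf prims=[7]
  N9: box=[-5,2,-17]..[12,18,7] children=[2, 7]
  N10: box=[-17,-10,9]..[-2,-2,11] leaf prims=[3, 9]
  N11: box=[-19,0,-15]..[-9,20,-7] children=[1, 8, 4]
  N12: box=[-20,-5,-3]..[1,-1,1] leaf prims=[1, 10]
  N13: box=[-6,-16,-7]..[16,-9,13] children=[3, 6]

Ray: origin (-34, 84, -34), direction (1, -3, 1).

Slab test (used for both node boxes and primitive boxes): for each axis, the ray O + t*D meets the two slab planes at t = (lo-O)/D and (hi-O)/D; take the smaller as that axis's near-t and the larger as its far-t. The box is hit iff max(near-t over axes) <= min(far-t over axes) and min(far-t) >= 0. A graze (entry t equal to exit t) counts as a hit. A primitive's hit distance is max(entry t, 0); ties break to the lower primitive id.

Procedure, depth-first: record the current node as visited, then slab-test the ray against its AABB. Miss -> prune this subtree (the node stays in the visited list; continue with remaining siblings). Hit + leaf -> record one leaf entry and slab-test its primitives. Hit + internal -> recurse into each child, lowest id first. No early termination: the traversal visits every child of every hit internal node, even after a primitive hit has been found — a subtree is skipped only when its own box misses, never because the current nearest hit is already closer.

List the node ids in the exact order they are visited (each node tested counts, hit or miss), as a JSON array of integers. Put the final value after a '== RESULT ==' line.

Walk:
N0 x:[14,50] y:[64/3,100/3] z:[17,47] -> hit [64/3,100/3], descend [5, 9, 11, 13]
  N5 x:[14,35] y:[85/3,94/3] z:[31,45] -> hit [31,94/3], descend [10, 12]
    N10 x:[17,32] y:[86/3,94/3] z:[43,45] -> miss, prune
    N12 x:[14,35] y:[85/3,89/3] z:[31,35] -> miss, prune
  N9 x:[29,46] y:[22,82/3] z:[17,41] -> miss, prune
  N11 x:[15,25] y:[64/3,28] z:[19,27] -> hit [64/3,25], descend [1, 4, 8]
    N1 x:[15,21] y:[71/3,28] z:[19,23] -> miss, prune
    N4 x:[23,25] y:[25,27] z:[25,27] -> hit [25,25] leaf, test {P6@t=25}
    N8 x:[17,21] y:[64/3,67/3] z:[19,24] -> miss, prune
  N13 x:[28,50] y:[31,100/3] z:[27,47] -> hit [31,100/3], descend [3, 6]
    N3 x:[28,30] y:[31,98/3] z:[27,31] -> miss, prune
    N6 x:[39,50] y:[95/3,100/3] z:[34,47] -> miss, prune

order=[0, 5, 10, 12, 9, 11, 1, 4, 8, 13, 3, 6]  |boxes|=12  |leaves|=1  hit=P6

== RESULT ==
[0, 5, 10, 12, 9, 11, 1, 4, 8, 13, 3, 6]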